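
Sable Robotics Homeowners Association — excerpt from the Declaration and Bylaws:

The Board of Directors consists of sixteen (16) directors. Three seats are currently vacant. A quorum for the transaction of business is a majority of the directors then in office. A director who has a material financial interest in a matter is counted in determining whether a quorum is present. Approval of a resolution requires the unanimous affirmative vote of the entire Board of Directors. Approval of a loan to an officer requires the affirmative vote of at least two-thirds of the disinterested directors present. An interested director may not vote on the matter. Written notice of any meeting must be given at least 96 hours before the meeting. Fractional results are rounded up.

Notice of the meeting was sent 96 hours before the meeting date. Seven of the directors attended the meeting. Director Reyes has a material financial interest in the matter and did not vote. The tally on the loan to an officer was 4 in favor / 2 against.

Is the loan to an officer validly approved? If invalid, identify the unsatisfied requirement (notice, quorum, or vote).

Notice: 96 hours given; 96 required (96 ≥ 96). Satisfied.
Quorum: 7 present (interested directors count toward quorum); quorum is 7. Satisfied.
Vote: the loan to an officer requires two-thirds of the disinterested directors present (7 − 1 = 6). 2/3 of 6 = 4, so 4 affirmative votes are needed; 4 voted in favor. Satisfied.

Valid — all requirements satisfied.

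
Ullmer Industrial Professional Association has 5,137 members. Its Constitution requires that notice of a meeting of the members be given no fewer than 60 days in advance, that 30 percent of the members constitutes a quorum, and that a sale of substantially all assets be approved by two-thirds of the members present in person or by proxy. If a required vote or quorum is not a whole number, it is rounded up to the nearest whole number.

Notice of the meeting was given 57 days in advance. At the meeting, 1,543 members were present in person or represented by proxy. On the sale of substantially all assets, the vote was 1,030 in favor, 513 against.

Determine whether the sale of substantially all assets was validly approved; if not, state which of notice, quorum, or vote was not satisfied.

Invalid — notice requirement not satisfied.

Notice: 57 days given; 60 required. Not satisfied.
Quorum: 30% of 5,137 = 1,541.10, rounded up to 1,542; 1,543 present. Satisfied.
Vote: requires two-thirds of those present (1,543); 2/3 of 1543 = 1028.67, rounded up to 1029, so 1,029 needed; 1,030 in favor. Satisfied.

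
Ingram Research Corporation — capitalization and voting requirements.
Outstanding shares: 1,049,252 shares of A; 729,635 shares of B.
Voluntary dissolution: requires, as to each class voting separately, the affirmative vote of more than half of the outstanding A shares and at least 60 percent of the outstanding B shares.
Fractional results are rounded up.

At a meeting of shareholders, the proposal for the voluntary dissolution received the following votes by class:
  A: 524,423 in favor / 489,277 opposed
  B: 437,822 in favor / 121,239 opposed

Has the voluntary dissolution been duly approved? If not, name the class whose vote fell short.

Not approved — the A shares did not give the required vote.

A: a majority of 1049252 is 524627; 524,627 required, 524,423 in favor — not approved.
B: 3/5 of 729635 = 437781; 437,781 required, 437,822 in favor — approved.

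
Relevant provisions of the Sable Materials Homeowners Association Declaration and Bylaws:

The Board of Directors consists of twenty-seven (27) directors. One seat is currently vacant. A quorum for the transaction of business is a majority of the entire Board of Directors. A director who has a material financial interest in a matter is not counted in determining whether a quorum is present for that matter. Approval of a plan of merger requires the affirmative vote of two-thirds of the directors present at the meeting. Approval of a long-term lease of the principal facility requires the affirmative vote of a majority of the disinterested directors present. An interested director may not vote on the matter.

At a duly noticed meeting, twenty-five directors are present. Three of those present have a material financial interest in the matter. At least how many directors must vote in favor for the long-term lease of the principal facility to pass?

The long-term lease of the principal facility requires a majority of the disinterested directors present (25 − 3 = 22).
A majority of 22 is 12.

12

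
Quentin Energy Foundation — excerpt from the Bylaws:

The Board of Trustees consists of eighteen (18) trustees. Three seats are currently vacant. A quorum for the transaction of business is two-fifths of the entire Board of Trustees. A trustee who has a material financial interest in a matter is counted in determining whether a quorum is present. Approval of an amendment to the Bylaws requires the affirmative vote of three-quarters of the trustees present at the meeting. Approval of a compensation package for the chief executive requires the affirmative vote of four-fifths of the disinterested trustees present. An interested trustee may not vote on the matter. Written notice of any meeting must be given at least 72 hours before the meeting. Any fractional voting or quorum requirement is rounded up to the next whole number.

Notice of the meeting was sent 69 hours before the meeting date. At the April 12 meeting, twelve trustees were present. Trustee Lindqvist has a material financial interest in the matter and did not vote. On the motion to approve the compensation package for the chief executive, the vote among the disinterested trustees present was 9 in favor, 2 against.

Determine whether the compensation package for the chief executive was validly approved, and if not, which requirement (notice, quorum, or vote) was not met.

Notice: 69 hours given; 72 required (69 < 72). Not satisfied.
Quorum: 12 present (interested trustees count toward quorum); quorum is 8. Satisfied.
Vote: the compensation package for the chief executive requires four-fifths of the disinterested trustees present (12 − 1 = 11). 4/5 of 11 = 8.80, rounded up to 9, so 9 affirmative votes are needed; 9 voted in favor. Satisfied.

Invalid — notice requirement not satisfied.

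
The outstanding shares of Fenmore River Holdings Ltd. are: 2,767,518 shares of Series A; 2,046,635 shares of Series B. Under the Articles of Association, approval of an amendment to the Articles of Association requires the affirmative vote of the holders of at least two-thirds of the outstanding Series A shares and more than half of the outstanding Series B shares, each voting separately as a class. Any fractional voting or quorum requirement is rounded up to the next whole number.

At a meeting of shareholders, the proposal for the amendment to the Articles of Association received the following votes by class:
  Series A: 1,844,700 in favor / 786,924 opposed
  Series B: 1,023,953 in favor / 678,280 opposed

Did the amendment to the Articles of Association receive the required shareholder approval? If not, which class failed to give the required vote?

Not approved — the Series A shares did not give the required vote.

Series A: 2/3 of 2767518 = 1845012; 1,845,012 required, 1,844,700 in favor — not approved.
Series B: a majority of 2046635 is 1023318; 1,023,318 required, 1,023,953 in favor — approved.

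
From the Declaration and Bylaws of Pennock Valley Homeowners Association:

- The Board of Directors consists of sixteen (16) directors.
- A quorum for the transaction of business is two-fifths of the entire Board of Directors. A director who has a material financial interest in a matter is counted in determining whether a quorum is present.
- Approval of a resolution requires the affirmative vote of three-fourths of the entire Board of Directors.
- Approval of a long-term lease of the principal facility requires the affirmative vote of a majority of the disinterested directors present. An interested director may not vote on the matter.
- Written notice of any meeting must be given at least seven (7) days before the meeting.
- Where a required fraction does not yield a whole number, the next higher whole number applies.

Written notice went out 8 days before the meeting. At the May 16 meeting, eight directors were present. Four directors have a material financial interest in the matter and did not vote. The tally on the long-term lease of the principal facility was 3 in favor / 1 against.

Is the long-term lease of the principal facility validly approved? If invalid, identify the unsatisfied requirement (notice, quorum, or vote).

Valid — all requirements satisfied.

Notice: 8 days given; 7 required (8 ≥ 7). Satisfied.
Quorum: 8 present (interested directors count toward quorum); quorum is 7. Satisfied.
Vote: the long-term lease of the principal facility requires a majority of the disinterested directors present (8 − 4 = 4). A majority of 4 is 3, so 3 affirmative votes are needed; 3 voted in favor. Satisfied.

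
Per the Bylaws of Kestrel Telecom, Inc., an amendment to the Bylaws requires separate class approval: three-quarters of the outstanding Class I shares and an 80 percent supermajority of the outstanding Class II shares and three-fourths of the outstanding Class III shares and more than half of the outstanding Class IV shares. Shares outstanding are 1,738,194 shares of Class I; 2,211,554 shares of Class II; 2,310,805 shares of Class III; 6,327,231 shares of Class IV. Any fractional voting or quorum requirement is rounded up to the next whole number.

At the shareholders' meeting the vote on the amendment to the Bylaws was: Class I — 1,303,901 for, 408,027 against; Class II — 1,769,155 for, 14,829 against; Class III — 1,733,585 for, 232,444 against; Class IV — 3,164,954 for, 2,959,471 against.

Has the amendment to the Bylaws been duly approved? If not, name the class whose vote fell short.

Class I: 3/4 of 1738194 = 1303645.50, rounded up to 1303646; 1,303,646 required, 1,303,901 in favor — approved.
Class II: 4/5 of 2211554 = 1769243.20, rounded up to 1769244; 1,769,244 required, 1,769,155 in favor — not approved.
Class III: 3/4 of 2310805 = 1733103.75, rounded up to 1733104; 1,733,104 required, 1,733,585 in favor — approved.
Class IV: a majority of 6327231 is 3163616; 3,163,616 required, 3,164,954 in favor — approved.

Not approved — the Class II shares did not give the required vote.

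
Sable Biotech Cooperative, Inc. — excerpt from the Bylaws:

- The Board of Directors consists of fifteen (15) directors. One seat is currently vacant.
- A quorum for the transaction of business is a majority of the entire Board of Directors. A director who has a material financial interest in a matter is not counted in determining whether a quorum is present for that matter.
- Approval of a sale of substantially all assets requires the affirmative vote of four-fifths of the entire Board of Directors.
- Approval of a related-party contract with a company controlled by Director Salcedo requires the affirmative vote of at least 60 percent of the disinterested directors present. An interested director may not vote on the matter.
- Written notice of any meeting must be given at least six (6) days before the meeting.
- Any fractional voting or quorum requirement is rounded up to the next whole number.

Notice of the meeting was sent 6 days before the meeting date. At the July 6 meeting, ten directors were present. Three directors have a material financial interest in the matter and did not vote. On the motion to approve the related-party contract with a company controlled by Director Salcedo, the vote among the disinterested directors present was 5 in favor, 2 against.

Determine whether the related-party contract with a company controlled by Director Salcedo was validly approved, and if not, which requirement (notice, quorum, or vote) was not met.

Notice: 6 days given; 6 required (6 ≥ 6). Satisfied.
Quorum: 10 present, but the 3 interested directors do not count, leaving 7. Quorum is 8. Not satisfied.
Vote: the related-party contract with a company controlled by Director Salcedo requires three-fifths of the disinterested directors present (10 − 3 = 7). 3/5 of 7 = 4.20, rounded up to 5, so 5 affirmative votes are needed; 5 voted in favor. Satisfied. (Moot — without a quorum no business can be validly transacted.)

Invalid — quorum requirement not satisfied.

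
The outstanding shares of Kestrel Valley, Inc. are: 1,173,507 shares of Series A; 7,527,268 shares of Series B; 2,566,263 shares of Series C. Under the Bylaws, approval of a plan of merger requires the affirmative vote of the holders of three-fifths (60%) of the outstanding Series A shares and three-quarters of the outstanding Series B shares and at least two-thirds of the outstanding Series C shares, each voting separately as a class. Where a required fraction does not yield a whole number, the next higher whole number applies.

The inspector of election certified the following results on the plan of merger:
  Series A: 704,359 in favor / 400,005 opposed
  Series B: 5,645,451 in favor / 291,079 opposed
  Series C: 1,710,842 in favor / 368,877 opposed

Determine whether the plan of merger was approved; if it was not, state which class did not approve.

Approved — every class gave the required vote.

Series A: 3/5 of 1173507 = 704104.20, rounded up to 704105; 704,105 required, 704,359 in favor — approved.
Series B: 3/4 of 7527268 = 5645451; 5,645,451 required, 5,645,451 in favor — approved.
Series C: 2/3 of 2566263 = 1710842; 1,710,842 required, 1,710,842 in favor — approved.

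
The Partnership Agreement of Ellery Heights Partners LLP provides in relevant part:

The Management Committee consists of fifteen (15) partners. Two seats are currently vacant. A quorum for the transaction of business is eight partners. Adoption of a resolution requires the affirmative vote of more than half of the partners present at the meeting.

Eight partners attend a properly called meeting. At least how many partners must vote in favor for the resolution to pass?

The resolution requires a majority of the partners present (8).
A majority of 8 is 5.

5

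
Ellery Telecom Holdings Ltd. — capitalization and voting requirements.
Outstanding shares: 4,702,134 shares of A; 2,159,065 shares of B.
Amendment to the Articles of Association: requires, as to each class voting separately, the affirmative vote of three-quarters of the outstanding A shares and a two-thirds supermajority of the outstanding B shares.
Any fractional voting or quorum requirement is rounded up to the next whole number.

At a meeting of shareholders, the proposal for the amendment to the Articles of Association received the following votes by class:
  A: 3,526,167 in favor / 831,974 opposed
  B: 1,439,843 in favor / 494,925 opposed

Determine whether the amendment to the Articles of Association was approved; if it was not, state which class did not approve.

Not approved — the A shares did not give the required vote.

A: 3/4 of 4702134 = 3526600.50, rounded up to 3526601; 3,526,601 required, 3,526,167 in favor — not approved.
B: 2/3 of 2159065 = 1439376.67, rounded up to 1439377; 1,439,377 required, 1,439,843 in favor — approved.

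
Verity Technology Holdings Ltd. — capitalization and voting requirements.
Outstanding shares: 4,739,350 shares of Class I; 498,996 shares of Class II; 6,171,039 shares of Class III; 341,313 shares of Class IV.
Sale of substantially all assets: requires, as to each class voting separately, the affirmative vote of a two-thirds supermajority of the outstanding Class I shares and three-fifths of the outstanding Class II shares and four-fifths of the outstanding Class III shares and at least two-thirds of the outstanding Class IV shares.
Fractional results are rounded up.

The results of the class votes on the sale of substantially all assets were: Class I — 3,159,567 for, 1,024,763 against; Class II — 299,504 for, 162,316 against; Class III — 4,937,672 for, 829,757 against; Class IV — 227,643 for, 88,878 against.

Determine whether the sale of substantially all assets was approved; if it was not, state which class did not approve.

Approved — every class gave the required vote.

Class I: 2/3 of 4739350 = 3159566.67, rounded up to 3159567; 3,159,567 required, 3,159,567 in favor — approved.
Class II: 3/5 of 498996 = 299397.60, rounded up to 299398; 299,398 required, 299,504 in favor — approved.
Class III: 4/5 of 6171039 = 4936831.20, rounded up to 4936832; 4,936,832 required, 4,937,672 in favor — approved.
Class IV: 2/3 of 341313 = 227542; 227,542 required, 227,643 in favor — approved.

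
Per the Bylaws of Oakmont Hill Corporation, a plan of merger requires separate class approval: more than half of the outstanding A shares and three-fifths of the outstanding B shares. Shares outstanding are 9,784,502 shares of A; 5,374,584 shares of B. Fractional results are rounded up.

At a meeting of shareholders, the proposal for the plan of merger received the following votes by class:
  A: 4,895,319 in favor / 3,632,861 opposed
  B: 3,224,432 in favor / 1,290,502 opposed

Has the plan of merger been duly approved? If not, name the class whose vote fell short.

A: a majority of 9784502 is 4892252; 4,892,252 required, 4,895,319 in favor — approved.
B: 3/5 of 5374584 = 3224750.40, rounded up to 3224751; 3,224,751 required, 3,224,432 in favor — not approved.

Not approved — the B shares did not give the required vote.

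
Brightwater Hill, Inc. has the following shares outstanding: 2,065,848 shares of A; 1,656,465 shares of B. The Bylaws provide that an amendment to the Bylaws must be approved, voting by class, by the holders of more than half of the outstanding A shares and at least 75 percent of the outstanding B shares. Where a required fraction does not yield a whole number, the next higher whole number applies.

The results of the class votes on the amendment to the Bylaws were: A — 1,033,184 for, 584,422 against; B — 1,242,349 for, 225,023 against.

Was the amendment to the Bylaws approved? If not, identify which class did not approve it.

A: a majority of 2065848 is 1032925; 1,032,925 required, 1,033,184 in favor — approved.
B: 3/4 of 1656465 = 1242348.75, rounded up to 1242349; 1,242,349 required, 1,242,349 in favor — approved.

Approved — every class gave the required vote.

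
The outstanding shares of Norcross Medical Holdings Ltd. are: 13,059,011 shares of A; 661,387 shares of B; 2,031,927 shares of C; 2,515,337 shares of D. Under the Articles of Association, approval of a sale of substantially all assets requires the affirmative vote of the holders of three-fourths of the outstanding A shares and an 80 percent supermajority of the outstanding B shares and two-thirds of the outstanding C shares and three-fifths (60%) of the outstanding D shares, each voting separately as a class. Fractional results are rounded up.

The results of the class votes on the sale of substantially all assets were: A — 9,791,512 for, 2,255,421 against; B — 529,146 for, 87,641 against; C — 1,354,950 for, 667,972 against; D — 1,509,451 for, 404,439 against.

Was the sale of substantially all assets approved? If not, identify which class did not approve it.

A: 3/4 of 13059011 = 9794258.25, rounded up to 9794259; 9,794,259 required, 9,791,512 in favor — not approved.
B: 4/5 of 661387 = 529109.60, rounded up to 529110; 529,110 required, 529,146 in favor — approved.
C: 2/3 of 2031927 = 1354618; 1,354,618 required, 1,354,950 in favor — approved.
D: 3/5 of 2515337 = 1509202.20, rounded up to 1509203; 1,509,203 required, 1,509,451 in favor — approved.

Not approved — the A shares did not give the required vote.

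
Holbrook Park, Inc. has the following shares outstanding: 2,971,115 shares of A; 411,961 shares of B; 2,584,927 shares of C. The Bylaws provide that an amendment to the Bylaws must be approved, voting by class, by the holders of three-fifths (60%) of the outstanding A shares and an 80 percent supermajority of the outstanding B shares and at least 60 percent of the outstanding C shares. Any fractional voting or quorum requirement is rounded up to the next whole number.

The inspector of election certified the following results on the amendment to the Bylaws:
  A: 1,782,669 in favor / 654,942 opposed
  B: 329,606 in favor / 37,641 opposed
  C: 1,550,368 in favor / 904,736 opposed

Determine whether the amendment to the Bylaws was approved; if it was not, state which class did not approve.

Not approved — the C shares did not give the required vote.

A: 3/5 of 2971115 = 1782669; 1,782,669 required, 1,782,669 in favor — approved.
B: 4/5 of 411961 = 329568.80, rounded up to 329569; 329,569 required, 329,606 in favor — approved.
C: 3/5 of 2584927 = 1550956.20, rounded up to 1550957; 1,550,957 required, 1,550,368 in favor — not approved.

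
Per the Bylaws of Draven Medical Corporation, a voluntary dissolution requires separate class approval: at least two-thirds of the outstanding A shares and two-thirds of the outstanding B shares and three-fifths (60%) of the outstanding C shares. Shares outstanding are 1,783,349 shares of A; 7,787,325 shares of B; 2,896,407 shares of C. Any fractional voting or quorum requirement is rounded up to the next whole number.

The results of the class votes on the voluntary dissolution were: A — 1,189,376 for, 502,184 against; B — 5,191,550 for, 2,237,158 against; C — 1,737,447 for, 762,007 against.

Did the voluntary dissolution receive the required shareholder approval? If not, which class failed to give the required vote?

Not approved — the C shares did not give the required vote.

A: 2/3 of 1783349 = 1188899.33, rounded up to 1188900; 1,188,900 required, 1,189,376 in favor — approved.
B: 2/3 of 7787325 = 5191550; 5,191,550 required, 5,191,550 in favor — approved.
C: 3/5 of 2896407 = 1737844.20, rounded up to 1737845; 1,737,845 required, 1,737,447 in favor — not approved.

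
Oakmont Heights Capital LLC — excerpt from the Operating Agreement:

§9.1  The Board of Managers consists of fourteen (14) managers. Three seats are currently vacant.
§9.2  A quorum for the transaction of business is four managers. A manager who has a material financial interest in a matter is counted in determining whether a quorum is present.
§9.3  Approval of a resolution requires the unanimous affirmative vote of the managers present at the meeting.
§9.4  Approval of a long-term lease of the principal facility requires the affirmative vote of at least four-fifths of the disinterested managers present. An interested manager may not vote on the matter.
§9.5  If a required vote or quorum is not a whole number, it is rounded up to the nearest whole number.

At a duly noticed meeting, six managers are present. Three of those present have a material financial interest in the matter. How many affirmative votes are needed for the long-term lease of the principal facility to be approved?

3

The long-term lease of the principal facility requires four-fifths of the disinterested managers present (6 − 3 = 3).
4/5 of 3 = 2.40, rounded up to 3.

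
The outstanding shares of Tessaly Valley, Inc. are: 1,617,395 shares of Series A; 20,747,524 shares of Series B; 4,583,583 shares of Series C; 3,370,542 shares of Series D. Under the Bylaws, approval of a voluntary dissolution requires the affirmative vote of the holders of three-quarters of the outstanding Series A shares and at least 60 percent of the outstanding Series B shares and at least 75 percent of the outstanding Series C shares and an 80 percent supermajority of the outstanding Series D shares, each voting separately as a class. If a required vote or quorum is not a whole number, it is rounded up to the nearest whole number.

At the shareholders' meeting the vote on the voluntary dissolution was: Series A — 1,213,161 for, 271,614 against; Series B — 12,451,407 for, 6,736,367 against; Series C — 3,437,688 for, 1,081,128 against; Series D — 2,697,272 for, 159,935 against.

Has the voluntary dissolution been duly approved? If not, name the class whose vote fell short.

Series A: 3/4 of 1617395 = 1213046.25, rounded up to 1213047; 1,213,047 required, 1,213,161 in favor — approved.
Series B: 3/5 of 20747524 = 12448514.40, rounded up to 12448515; 12,448,515 required, 12,451,407 in favor — approved.
Series C: 3/4 of 4583583 = 3437687.25, rounded up to 3437688; 3,437,688 required, 3,437,688 in favor — approved.
Series D: 4/5 of 3370542 = 2696433.60, rounded up to 2696434; 2,696,434 required, 2,697,272 in favor — approved.

Approved — every class gave the required vote.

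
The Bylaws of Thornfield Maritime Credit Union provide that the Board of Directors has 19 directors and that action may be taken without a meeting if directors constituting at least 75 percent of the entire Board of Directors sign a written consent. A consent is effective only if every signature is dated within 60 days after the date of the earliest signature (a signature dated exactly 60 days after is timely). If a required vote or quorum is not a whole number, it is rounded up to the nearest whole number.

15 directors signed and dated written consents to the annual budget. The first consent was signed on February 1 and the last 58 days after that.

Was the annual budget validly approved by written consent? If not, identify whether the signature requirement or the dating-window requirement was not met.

Effective — both the signature and dating-window requirements are satisfied.

Signatures required: at least 75 percent of 19 — 3/4 of 19 = 14.25, rounded up to 15, so 15 needed; 15 signed. Sufficient.
Dating window: the latest signature is 58 days after the earliest; the limit is 60 days. Within the window.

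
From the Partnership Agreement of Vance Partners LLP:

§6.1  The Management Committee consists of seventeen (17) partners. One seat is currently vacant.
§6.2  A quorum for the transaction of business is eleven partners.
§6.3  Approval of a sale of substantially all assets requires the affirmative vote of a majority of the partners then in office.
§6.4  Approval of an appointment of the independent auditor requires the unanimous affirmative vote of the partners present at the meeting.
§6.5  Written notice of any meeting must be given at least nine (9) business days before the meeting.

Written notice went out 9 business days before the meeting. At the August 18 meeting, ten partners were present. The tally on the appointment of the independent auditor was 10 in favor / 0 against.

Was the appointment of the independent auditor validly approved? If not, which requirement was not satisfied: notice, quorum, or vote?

Invalid — quorum requirement not satisfied.

Notice: 9 business days given; 9 required (9 ≥ 9). Satisfied.
Quorum: 10 present; quorum is 11. Not satisfied.
Vote: the appointment of the independent auditor requires the unanimous vote of the partners present (10). Unanimous means all 10, so 10 affirmative votes are needed; 10 voted in favor. Satisfied. (Moot — without a quorum no business can be validly transacted.)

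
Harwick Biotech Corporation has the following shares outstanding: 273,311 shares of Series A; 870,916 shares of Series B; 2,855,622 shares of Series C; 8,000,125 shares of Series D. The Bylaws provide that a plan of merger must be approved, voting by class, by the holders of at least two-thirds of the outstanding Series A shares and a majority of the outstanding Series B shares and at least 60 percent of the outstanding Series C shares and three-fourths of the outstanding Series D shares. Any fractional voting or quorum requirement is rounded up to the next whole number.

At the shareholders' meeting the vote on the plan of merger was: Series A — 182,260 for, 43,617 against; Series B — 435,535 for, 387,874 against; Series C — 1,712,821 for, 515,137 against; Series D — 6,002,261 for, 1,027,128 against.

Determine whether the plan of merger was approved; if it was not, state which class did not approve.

Series A: 2/3 of 273311 = 182207.33, rounded up to 182208; 182,208 required, 182,260 in favor — approved.
Series B: a majority of 870916 is 435459; 435,459 required, 435,535 in favor — approved.
Series C: 3/5 of 2855622 = 1713373.20, rounded up to 1713374; 1,713,374 required, 1,712,821 in favor — not approved.
Series D: 3/4 of 8000125 = 6000093.75, rounded up to 6000094; 6,000,094 required, 6,002,261 in favor — approved.

Not approved — the Series C shares did not give the required vote.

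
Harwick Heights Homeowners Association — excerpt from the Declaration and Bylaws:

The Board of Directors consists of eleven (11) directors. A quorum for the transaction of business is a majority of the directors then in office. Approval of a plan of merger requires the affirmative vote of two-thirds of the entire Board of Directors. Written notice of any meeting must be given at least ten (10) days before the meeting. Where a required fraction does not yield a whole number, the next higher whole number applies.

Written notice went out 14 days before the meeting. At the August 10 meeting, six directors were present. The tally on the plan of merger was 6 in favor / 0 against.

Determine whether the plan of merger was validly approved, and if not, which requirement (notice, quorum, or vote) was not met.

Invalid — vote requirement not satisfied.

Notice: 14 days given; 10 required (14 ≥ 10). Satisfied.
Quorum: 6 present; quorum is 6. Satisfied.
Vote: the plan of merger requires two-thirds of the entire Board of Directors (11). 2/3 of 11 = 7.33, rounded up to 8, so 8 affirmative votes are needed; 6 voted in favor. Not satisfied.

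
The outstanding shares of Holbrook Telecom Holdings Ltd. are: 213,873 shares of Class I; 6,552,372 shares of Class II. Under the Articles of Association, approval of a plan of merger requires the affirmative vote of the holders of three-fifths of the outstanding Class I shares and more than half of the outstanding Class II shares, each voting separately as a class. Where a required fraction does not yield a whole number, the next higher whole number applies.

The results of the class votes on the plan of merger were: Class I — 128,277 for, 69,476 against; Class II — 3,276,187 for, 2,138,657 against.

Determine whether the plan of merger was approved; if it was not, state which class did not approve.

Not approved — the Class I shares did not give the required vote.

Class I: 3/5 of 213873 = 128323.80, rounded up to 128324; 128,324 required, 128,277 in favor — not approved.
Class II: a majority of 6552372 is 3276187; 3,276,187 required, 3,276,187 in favor — approved.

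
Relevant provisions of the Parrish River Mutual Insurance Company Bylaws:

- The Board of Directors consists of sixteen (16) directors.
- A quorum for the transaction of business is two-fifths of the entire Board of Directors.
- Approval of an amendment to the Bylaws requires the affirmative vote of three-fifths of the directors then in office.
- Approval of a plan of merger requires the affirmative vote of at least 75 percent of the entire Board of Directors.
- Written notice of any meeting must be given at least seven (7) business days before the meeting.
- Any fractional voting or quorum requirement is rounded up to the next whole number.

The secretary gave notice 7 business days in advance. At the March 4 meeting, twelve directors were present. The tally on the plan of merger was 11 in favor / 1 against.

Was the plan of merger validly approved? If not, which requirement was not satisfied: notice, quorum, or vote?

Notice: 7 business days given; 7 required (7 ≥ 7). Satisfied.
Quorum: 12 present; quorum is 7. Satisfied.
Vote: the plan of merger requires three-fourths of the entire Board of Directors (16). 3/4 of 16 = 12, so 12 affirmative votes are needed; 11 voted in favor. Not satisfied.

Invalid — vote requirement not satisfied.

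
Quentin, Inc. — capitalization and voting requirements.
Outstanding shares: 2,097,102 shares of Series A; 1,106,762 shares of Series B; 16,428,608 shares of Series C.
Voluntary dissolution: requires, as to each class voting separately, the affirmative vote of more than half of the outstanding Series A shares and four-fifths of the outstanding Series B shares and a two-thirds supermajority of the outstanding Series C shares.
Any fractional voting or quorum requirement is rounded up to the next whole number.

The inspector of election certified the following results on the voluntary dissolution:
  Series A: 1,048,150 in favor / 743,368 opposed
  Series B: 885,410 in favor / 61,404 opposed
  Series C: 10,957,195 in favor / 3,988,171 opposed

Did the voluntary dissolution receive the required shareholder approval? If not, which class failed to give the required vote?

Series A: a majority of 2097102 is 1048552; 1,048,552 required, 1,048,150 in favor — not approved.
Series B: 4/5 of 1106762 = 885409.60, rounded up to 885410; 885,410 required, 885,410 in favor — approved.
Series C: 2/3 of 16428608 = 10952405.33, rounded up to 10952406; 10,952,406 required, 10,957,195 in favor — approved.

Not approved — the Series A shares did not give the required vote.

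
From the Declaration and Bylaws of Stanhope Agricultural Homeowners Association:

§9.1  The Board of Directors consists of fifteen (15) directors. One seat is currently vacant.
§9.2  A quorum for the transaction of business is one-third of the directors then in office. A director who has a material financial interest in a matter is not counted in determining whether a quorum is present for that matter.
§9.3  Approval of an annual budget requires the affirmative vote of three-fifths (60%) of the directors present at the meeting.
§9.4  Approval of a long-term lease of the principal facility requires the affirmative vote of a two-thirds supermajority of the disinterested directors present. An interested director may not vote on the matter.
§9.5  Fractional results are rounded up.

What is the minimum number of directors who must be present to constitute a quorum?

5

1/3 of 14 = 4.67, rounded up to 5.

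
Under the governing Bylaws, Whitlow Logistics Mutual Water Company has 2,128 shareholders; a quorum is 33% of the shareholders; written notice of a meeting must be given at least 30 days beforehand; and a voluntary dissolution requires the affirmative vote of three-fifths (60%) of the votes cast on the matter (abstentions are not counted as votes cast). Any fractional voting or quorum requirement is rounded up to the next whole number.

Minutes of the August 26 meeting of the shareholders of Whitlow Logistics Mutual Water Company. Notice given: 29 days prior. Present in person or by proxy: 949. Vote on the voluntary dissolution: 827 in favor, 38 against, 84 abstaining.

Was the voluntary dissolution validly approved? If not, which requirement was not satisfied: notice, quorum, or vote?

Notice: 29 days given; 30 required. Not satisfied.
Quorum: 33% of 2,128 = 702.24, rounded up to 703; 949 present. Satisfied.
Vote: requires three-fifths of the votes cast (949 − 84 abstaining = 865); 3/5 of 865 = 519, so 519 needed; 827 in favor. Satisfied.

Invalid — notice requirement not satisfied.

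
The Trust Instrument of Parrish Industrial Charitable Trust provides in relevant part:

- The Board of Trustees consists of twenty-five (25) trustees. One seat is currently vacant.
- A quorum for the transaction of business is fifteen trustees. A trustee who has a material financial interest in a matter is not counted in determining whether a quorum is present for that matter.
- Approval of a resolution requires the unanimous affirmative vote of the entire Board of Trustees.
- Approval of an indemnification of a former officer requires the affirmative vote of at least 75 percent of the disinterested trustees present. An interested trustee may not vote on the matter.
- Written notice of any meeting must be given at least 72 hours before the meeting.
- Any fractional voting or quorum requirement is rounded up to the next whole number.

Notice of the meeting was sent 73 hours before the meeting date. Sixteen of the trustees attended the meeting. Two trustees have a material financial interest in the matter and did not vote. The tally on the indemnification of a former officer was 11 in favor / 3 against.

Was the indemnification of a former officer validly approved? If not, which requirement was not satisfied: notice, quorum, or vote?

Invalid — quorum requirement not satisfied.

Notice: 73 hours given; 72 required (73 ≥ 72). Satisfied.
Quorum: 16 present, but the 2 interested trustees do not count, leaving 14. Quorum is 15. Not satisfied.
Vote: the indemnification of a former officer requires three-fourths of the disinterested trustees present (16 − 2 = 14). 3/4 of 14 = 10.50, rounded up to 11, so 11 affirmative votes are needed; 11 voted in favor. Satisfied. (Moot — without a quorum no business can be validly transacted.)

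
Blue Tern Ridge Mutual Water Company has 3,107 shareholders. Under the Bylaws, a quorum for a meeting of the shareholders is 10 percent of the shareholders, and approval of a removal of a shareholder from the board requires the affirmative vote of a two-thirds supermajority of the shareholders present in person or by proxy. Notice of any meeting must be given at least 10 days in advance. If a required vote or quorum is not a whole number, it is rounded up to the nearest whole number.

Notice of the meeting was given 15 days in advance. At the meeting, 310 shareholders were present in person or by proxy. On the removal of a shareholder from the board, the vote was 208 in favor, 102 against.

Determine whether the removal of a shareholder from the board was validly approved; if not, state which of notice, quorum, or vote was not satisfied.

Invalid — quorum requirement not satisfied.

Notice: 15 days given; 10 required. Satisfied.
Quorum: 10% of 3,107 = 310.70, rounded up to 311; 310 present. Not satisfied.
Vote: requires two-thirds of those present (310); 2/3 of 310 = 206.67, rounded up to 207, so 207 needed; 208 in favor. Satisfied.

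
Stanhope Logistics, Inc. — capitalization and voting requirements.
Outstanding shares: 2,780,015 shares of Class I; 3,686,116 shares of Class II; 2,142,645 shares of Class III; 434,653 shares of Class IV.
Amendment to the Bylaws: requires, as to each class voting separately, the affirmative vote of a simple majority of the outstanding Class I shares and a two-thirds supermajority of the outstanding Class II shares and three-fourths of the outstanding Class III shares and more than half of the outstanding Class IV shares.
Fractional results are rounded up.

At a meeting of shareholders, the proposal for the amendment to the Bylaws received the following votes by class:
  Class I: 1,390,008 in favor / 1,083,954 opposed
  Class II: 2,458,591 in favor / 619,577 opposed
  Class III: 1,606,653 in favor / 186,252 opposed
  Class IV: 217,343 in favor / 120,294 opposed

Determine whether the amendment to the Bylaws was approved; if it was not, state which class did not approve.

Class I: a majority of 2780015 is 1390008; 1,390,008 required, 1,390,008 in favor — approved.
Class II: 2/3 of 3686116 = 2457410.67, rounded up to 2457411; 2,457,411 required, 2,458,591 in favor — approved.
Class III: 3/4 of 2142645 = 1606983.75, rounded up to 1606984; 1,606,984 required, 1,606,653 in favor — not approved.
Class IV: a majority of 434653 is 217327; 217,327 required, 217,343 in favor — approved.

Not approved — the Class III shares did not give the required vote.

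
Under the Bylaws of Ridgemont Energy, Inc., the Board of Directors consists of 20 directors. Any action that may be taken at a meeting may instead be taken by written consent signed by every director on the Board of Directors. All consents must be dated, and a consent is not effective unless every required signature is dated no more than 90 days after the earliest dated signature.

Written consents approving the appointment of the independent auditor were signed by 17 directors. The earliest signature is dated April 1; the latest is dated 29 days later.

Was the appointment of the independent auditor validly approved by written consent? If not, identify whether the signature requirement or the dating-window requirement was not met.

Signatures required: all of 20 — unanimous means all 20, so 20 needed; 17 signed. Insufficient.
Dating window: the latest signature is 29 days after the earliest; the limit is 90 days. Within the window.

Not effective — insufficient signatures.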